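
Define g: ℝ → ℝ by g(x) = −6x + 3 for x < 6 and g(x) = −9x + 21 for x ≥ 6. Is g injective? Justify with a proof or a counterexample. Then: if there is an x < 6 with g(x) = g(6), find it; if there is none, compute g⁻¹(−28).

31/6

Both pieces are strictly decreasing (slopes −6 and −9), so each is injective on its own interval.
The left piece maps (−∞, 6) onto (−33, ∞); the right piece maps [6, ∞) onto (−∞, −33].
These images are disjoint, so no value is attained by both pieces. So g is injective.
Because the two images are disjoint, no x < 6 has g(x) = g(6), so we compute g⁻¹(−28): −28 lies in (−33, ∞), so solve −6x + 3 = −28: x = (−28 − 3)/(−6) = 31/6.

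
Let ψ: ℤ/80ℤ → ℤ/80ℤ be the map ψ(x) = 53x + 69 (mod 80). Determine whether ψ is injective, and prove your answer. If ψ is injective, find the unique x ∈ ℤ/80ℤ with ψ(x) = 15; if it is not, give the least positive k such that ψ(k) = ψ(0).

2

Suppose ψ(x_1) = ψ(x_2) in ℤ/80ℤ. Then 53x_1 + 69 ≡ 53x_2 + 69 (mod 80), therefore 53(x_1 − x_2) ≡ 0 (mod 80).
Since gcd(53, 80) = 1, 53 is invertible modulo 80, therefore x_1 − x_2 ≡ 0 (mod 80), i.e. x_1 = x_2.
Thus ψ is injective.
We now compute 53⁻¹ mod 80 explicitly. Euclid's algorithm: 80 = 1·53 + 27, 53 = 1·27 + 26, 27 = 1·26 + 1; back-substituting gives 1 = 77·53 − 51·80, so 53⁻¹ ≡ 77 (mod 80).
Since ψ is injective, we compute ψ⁻¹(15): solve 53x + 69 ≡ 15 (mod 80), i.e. 53x ≡ 26 (mod 80).
Multiplying by 53⁻¹ = 77 gives x ≡ 77·26 = 2002 = 25·80 + 2 ≡ 2 (mod 80).
Check: ψ(2) = 53·2 + 69 = 175 = 2·80 + 15 ≡ 15 (mod 80).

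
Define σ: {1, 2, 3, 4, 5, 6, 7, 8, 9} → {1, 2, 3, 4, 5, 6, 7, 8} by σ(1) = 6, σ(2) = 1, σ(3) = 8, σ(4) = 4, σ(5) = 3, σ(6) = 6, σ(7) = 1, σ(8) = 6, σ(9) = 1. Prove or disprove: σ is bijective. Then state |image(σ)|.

σ(1) = 6 = σ(6) with 1 ≠ 6, so σ is not injective, hence not bijective.
The image of σ is {1, 3, 4, 6, 8}, which has 5 elements.

5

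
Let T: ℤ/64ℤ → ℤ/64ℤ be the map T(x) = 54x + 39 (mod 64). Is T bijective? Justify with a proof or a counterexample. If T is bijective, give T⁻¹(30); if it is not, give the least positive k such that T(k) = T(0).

32

We have gcd(54, 64) = 2 > 1. Taking u = 0 and v = 32: T(0) = 39 and T(32) = 54·32 + 39 = 1767 ≡ 39 (mod 64).
So T(0) = T(32) while 0 ≠ 32, therefore T is not injective, hence not bijective.
Since T is not bijective, we find the least positive k with T(k) = T(0): this means 54k ≡ 0 (mod 64), i.e. 64 ∣ 54k. Since gcd(54, 64) = 2, dividing through by 2 this holds exactly when 32 ∣ 27k, and as gcd(27, 32) = 1, exactly when 32 ∣ k.
The smallest positive such k is 32.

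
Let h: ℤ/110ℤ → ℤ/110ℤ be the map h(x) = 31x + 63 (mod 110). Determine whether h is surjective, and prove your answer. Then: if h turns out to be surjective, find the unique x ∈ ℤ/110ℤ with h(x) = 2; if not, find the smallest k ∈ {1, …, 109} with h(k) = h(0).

Since gcd(31, 110) = 1, 31 is invertible modulo 110. Euclid's algorithm: 110 = 3·31 + 17, 31 = 1·17 + 14, 17 = 1·14 + 3, 14 = 4·3 + 2, 3 = 1·2 + 1; back-substituting gives 1 = 71·31 − 20·110, so 31⁻¹ ≡ 71 (mod 110).
For any y ∈ ℤ/110ℤ, x = 71(y − 63) mod 110 satisfies h(x) = 31·71(y − 63) + 63 ≡ y (since 31·71 ≡ 1 mod 110). So every y has a preimage.
So h is surjective.
Since h is surjective, we find h⁻¹(2): we need 31x ≡ 2 − 63 ≡ 49 (mod 110). Using 31⁻¹ = 71: x ≡ 71·49 = 3479 = 31·110 + 69, so x = 69.
Check: h(69) = 31·69 + 63 = 2202 = 20·110 + 2 ≡ 2 (mod 110).

69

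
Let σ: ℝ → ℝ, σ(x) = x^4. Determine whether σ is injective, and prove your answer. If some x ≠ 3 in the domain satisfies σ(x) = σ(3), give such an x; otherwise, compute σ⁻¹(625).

-3

σ(3) = 81 = (−3)^4 = σ(−3) (since 4 is even), with 3 ≠ −3. So σ is not injective.
For the follow-up, such an x exists: taking x = −3 ∈ ℝ gives σ(−3) = 81 = σ(3) with −3 ≠ 3.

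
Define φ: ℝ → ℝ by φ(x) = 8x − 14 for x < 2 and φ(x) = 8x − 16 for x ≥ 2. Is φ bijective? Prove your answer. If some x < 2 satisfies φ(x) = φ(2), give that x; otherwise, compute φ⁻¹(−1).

7/4

Both pieces are strictly increasing (slopes 8 and 8), so each is injective on its own interval.
The left piece maps (−∞, 2) onto (−∞, 2); the right piece maps [2, ∞) onto [0, ∞).
These images overlap. In particular φ(2) = 0 (right piece), and solving 8x − 14 = 0 on the left piece gives x = 7/4 < 2.
So φ(7/4) = φ(2) with 7/4 ≠ 2, and φ is not injective, hence not bijective. This x = 7/4 is the requested value below 2.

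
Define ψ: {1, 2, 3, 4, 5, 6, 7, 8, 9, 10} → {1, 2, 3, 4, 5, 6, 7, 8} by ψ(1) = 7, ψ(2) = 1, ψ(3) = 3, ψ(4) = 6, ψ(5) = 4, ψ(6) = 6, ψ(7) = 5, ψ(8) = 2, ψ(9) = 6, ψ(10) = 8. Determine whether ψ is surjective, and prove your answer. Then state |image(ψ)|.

Every element of the codomain has a preimage: 1 = ψ(2), 2 = ψ(8), 3 = ψ(3), 4 = ψ(5), 5 = ψ(7), 6 = ψ(4), 7 = ψ(1), 8 = ψ(10).
So ψ is surjective.
The image of ψ is {1, 2, 3, 4, 5, 6, 7, 8}, which has 8 elements.

8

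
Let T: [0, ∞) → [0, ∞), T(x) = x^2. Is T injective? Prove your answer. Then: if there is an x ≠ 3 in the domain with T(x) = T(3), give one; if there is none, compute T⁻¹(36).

On [0, ∞), x ↦ x^2 is strictly increasing, so T(s) = T(t) forces s = t. Therefore T is injective.
Since x ↦ x^2 is strictly increasing on [0, ∞), it is injective there, so no x ≠ 3 in the domain has T(x) = T(3). We therefore compute T⁻¹(36) = 36^{1/2} = 6 (indeed 6^2 = 36).

6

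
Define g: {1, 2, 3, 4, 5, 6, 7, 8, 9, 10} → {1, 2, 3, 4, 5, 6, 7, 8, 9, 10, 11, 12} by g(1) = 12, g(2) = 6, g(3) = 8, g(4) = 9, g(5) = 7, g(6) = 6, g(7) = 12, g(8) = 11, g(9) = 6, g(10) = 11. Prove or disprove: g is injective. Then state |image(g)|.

6

g(2) = 6 = g(6) with 2 ≠ 6, so g is not injective.
The image of g is {6, 7, 8, 9, 11, 12}, which has 6 elements.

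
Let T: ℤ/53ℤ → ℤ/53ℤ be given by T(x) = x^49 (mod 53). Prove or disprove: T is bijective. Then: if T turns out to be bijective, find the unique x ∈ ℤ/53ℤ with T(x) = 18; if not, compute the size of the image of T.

Since 53 is prime, the nonzero elements of ℤ/53ℤ form a cyclic group of order 52.
As gcd(49, 52) = 1, raising to the 49th power is a bijection on this group: if x_1^49 ≡ x_2^49 then (x_1x_2^{−1})^49 = 1, and the only element of order dividing gcd(49, 52) = 1 is 1, so x_1 = x_2.
With T(0) = 0 this makes T injective on all of ℤ/53ℤ, hence bijective (finite equal-size domain and codomain). In particular T is bijective.
Since T is bijective, we find the preimage of 18. The inverse of x ↦ x^49 on (ℤ/53ℤ)^× is x ↦ x^17, because 49·17 = 833 = 16·52 + 1 ≡ 1 (mod 52) and x^{52} = 1 for x ≠ 0 (Fermat). So T⁻¹(18) = 18^17 mod 53.
Repeated squaring mod 53: 18^1 ≡ 18, 18^2 ≡ 18² = 324 ≡ 6, 18^4 ≡ 6² = 36, 18^8 ≡ 36² = 1296 ≡ 24, 18^16 ≡ 24² = 576 ≡ 46. Since 17 = 16 + 1, 18^17 ≡ 46·18: 46·18 = 828 ≡ 33. So 18^17 ≡ 33 (mod 53).
Hence T⁻¹(18) = 33.

33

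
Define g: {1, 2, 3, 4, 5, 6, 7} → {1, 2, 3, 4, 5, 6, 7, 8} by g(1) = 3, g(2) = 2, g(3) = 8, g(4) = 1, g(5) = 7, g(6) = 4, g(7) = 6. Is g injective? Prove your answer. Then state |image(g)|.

The values g(1), …, g(7) are 3, 2, 8, 1, 7, 4, 6 — all distinct.
So g(s) = g(t) only when s = t, and g is injective.
The image of g is {1, 2, 3, 4, 6, 7, 8}, which has 7 elements.

7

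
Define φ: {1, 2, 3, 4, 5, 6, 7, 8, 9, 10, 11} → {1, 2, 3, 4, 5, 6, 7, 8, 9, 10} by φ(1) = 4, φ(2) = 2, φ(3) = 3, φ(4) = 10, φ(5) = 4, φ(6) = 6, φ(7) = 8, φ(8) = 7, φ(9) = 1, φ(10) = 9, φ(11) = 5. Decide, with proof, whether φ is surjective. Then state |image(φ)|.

10

Every element of the codomain has a preimage: 1 = φ(9), 2 = φ(2), 3 = φ(3), 4 = φ(1), 5 = φ(11), 6 = φ(6), 7 = φ(8), 8 = φ(7), 9 = φ(10), 10 = φ(4).
Therefore φ is surjective.
The image of φ is {1, 2, 3, 4, 5, 6, 7, 8, 9, 10}, which has 10 elements.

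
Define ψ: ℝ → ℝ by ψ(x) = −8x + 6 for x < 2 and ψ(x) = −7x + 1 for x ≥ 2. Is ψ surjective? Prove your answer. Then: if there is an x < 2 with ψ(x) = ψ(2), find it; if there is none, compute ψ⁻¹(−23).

Both pieces are strictly decreasing (slopes −8 and −7), so each is injective on its own interval.
The left piece maps (−∞, 2) onto (−10, ∞); the right piece maps [2, ∞) onto (−∞, −13].
The union (−10, ∞) ∪ (−∞, −13] omits the interval between −10 and −13; in particular −10 has no preimage. So ψ is not surjective.
Because the two images are disjoint, no x < 2 has ψ(x) = ψ(2), so we compute ψ⁻¹(−23): −23 lies in (−∞, −13], so solve −7x + 1 = −23: x = (−23 − 1)/(−7) = 24/7.

24/7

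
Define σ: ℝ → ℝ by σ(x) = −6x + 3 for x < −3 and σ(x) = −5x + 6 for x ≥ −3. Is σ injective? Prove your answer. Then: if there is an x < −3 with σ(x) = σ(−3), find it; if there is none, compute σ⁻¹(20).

-14/5

Both pieces are strictly decreasing (slopes −6 and −5), so each is injective on its own interval.
The left piece maps (−∞, −3) onto (21, ∞); the right piece maps [−3, ∞) onto (−∞, 21].
These images are disjoint, so no value is attained by both pieces. So σ is injective.
Because the two images are disjoint, no x < −3 has σ(x) = σ(−3), so we compute σ⁻¹(20): 20 lies in (−∞, 21], so solve −5x + 6 = 20: x = (20 − 6)/(−5) = −14/5.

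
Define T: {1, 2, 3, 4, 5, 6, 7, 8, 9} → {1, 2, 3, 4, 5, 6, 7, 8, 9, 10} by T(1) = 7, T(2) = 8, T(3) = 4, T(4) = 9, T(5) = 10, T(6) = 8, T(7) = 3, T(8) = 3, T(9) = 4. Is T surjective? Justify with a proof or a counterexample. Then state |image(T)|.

6

No element maps to 1, so T is not surjective.
The image of T is {3, 4, 7, 8, 9, 10}, which has 6 elements.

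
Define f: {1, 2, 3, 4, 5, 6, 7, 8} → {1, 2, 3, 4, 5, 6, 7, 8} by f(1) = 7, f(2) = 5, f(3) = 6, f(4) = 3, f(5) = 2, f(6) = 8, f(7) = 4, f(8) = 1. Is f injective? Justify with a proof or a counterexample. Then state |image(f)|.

8

The values f(1), …, f(8) are 7, 5, 6, 3, 2, 8, 4, 1 — all distinct.
So f(u) = f(v) only when u = v, and f is injective.
The image of f is {1, 2, 3, 4, 5, 6, 7, 8}, which has 8 elements.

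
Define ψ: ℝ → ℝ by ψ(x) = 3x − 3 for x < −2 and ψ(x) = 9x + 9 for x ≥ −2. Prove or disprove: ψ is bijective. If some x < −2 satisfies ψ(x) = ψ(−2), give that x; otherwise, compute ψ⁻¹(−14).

-11/3

Both pieces are strictly increasing (slopes 3 and 9), so each is injective on its own interval.
The left piece maps (−∞, −2) onto (−∞, −9); the right piece maps [−2, ∞) onto [−9, ∞).
Since −9 = −9, the images partition ℝ: ψ is injective and surjective, hence bijective.
Because the two images are disjoint, no x < −2 has ψ(x) = ψ(−2), so we compute ψ⁻¹(−14): −14 lies in (−∞, −9), so solve 3x − 3 = −14: x = (−14 + 3)/3 = −11/3.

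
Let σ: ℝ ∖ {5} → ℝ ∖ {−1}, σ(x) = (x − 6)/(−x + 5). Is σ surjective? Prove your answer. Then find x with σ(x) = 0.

6

For any y ≠ −1, solving y(−x + 5) = x − 6 for x gives a well-defined x ≠ 5. So σ is surjective.
Solving σ(x) = 0: cross-multiplying gives x − 6 = 0(−x + 5), which rearranges to 1x = 6, so x = 6.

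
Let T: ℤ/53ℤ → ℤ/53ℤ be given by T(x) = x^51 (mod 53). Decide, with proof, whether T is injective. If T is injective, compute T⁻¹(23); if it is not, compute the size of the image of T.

Since 53 is prime, the nonzero elements of ℤ/53ℤ form a cyclic group of order 52.
As gcd(51, 52) = 1, raising to the 51st power is a bijection on this group: if a^51 ≡ b^51 then (ab^{−1})^51 = 1, and the only element of order dividing gcd(51, 52) = 1 is 1, so a = b.
With T(0) = 0 this makes T injective on all of ℤ/53ℤ, hence bijective (finite equal-size domain and codomain). In particular T is injective.
Since T is injective, we find the preimage of 23. The inverse of x ↦ x^51 on (ℤ/53ℤ)^× is x ↦ x^51, because 51·51 = 2601 = 50·52 + 1 ≡ 1 (mod 52) and x^{52} = 1 for x ≠ 0 (Fermat). So T⁻¹(23) = 23^51 mod 53.
Repeated squaring mod 53: 23^1 ≡ 23, 23^2 ≡ 23² = 529 ≡ 52, 23^4 ≡ 52² = 2704 ≡ 1, 23^8 ≡ 1² = 1, 23^16 ≡ 1² = 1, 23^32 ≡ 1² = 1. Since 51 = 32 + 16 + 2 + 1, 23^51 ≡ 1·1·52·23: 1·1 = 1, then 1·52 = 52, then 52·23 = 1196 ≡ 30. So 23^51 ≡ 30 (mod 53).
Hence T⁻¹(23) = 30.

30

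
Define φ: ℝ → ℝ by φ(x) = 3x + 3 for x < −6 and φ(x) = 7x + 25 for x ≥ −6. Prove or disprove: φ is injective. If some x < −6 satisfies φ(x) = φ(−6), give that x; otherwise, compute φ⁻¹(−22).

Both pieces are strictly increasing (slopes 3 and 7), so each is injective on its own interval.
The left piece maps (−∞, −6) onto (−∞, −15); the right piece maps [−6, ∞) onto [−17, ∞).
These images overlap. In particular φ(−6) = −17 (right piece), and solving 3x + 3 = −17 on the left piece gives x = −20/3 < −6.
So φ(−20/3) = φ(−6) with −20/3 ≠ −6, and φ is not injective. This x = −20/3 is the requested value below −6.

-20/3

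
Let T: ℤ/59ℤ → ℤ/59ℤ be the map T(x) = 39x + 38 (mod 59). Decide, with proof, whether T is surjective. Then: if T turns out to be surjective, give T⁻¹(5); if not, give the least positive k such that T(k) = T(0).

40

By definition, T is surjective if every y in the codomain equals T(x) for some x in the domain.
Since gcd(39, 59) = 1, 39 is invertible modulo 59. Euclid's algorithm: 59 = 1·39 + 20, 39 = 1·20 + 19, 20 = 1·19 + 1; back-substituting gives 1 = 56·39 − 37·59, so 39⁻¹ ≡ 56 (mod 59).
For any y ∈ ℤ/59ℤ, x = 56(y − 38) mod 59 satisfies T(x) = 39·56(y − 38) + 38 ≡ y (since 39·56 ≡ 1 mod 59). So every y has a preimage.
Thus T is surjective.
Since T is surjective, we compute T⁻¹(5): solve 39x + 38 ≡ 5 (mod 59), i.e. 39x ≡ 26 (mod 59).
Multiplying by 39⁻¹ = 56 gives x ≡ 56·26 = 1456 = 24·59 + 40 ≡ 40 (mod 59).
Check: T(40) = 39·40 + 38 = 1598 = 27·59 + 5 ≡ 5 (mod 59).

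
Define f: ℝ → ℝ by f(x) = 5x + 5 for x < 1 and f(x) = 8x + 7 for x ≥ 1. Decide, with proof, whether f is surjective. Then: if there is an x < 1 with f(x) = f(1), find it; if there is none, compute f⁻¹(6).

Both pieces are strictly increasing (slopes 5 and 8), so each is injective on its own interval.
The left piece maps (−∞, 1) onto (−∞, 10); the right piece maps [1, ∞) onto [15, ∞).
The union (−∞, 10) ∪ [15, ∞) omits the interval between 10 and 15; in particular 10 has no preimage. So f is not surjective.
Because the two images are disjoint, no x < 1 has f(x) = f(1), so we compute f⁻¹(6): 6 lies in (−∞, 10), so solve 5x + 5 = 6: x = (6 − 5)/5 = 1/5.

1/5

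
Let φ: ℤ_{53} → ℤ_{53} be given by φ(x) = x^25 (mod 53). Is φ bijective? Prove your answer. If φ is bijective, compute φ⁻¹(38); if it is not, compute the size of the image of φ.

7

Since 53 is prime, the nonzero elements of ℤ_{53} form a cyclic group of order 52.
As gcd(25, 52) = 1, raising to the 25th power is a bijection on this group: if s^25 ≡ t^25 then (st^{−1})^25 = 1, and the only element of order dividing gcd(25, 52) = 1 is 1, so s = t.
With φ(0) = 0 this makes φ injective on all of ℤ_{53}, hence bijective (finite equal-size domain and codomain). In particular φ is bijective.
Since φ is bijective, we find the preimage of 38. The inverse of x ↦ x^25 on (ℤ_{53})^× is x ↦ x^25, because 25·25 = 625 = 12·52 + 1 ≡ 1 (mod 52) and x^{52} = 1 for x ≠ 0 (Fermat). So φ⁻¹(38) = 38^25 mod 53.
Repeated squaring mod 53: 38^1 ≡ 38, 38^2 ≡ 38² = 1444 ≡ 13, 38^4 ≡ 13² = 169 ≡ 10, 38^8 ≡ 10² = 100 ≡ 47, 38^16 ≡ 47² = 2209 ≡ 36. Since 25 = 16 + 8 + 1, 38^25 ≡ 36·47·38: 36·47 = 1692 ≡ 49, then 49·38 = 1862 ≡ 7. So 38^25 ≡ 7 (mod 53).
Hence φ⁻¹(38) = 7.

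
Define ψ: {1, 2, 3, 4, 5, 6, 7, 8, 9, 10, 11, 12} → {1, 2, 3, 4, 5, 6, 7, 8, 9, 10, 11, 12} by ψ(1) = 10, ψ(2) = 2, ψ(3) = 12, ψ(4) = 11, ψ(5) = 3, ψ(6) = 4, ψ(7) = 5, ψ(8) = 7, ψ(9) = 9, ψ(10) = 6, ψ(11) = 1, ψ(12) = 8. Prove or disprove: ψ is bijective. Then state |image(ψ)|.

The values 10, 2, 12, 11, 3, 4, 5, 7, 9, 6, 1, 8 are a permutation of {1, 2, 3, 4, 5, 6, 7, 8, 9, 10, 11, 12}: each element appears exactly once.
So ψ is injective and surjective, hence bijective.
The image of ψ is {1, 2, 3, 4, 5, 6, 7, 8, 9, 10, 11, 12}, which has 12 elements.

12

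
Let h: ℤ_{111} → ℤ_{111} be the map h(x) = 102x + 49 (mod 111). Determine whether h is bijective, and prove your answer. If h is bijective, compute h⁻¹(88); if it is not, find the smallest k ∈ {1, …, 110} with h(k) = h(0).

37

Recall that h is injective if h(x_1) = h(x_2) implies x_1 = x_2.
We have gcd(102, 111) = 3 > 1. Taking x_1 = 0 and x_2 = 37: h(0) = 49 and h(37) = 102·37 + 49 = 3823 ≡ 49 (mod 111).
So h(0) = h(37) while 0 ≠ 37, thus h is not injective, hence not bijective.
Since h is not bijective, we find the least positive k with h(k) = h(0): this means 102k ≡ 0 (mod 111), i.e. 111 ∣ 102k. Since gcd(102, 111) = 3, dividing through by 3 this holds exactly when 37 ∣ 34k, and as gcd(34, 37) = 1, exactly when 37 ∣ k.
The smallest positive such k is 37.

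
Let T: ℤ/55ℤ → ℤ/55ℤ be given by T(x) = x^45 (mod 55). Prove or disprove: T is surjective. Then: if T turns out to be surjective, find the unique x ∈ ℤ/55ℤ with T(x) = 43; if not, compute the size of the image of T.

T(2): Repeated squaring mod 55: 2^1 ≡ 2, 2^2 ≡ 2² = 4, 2^4 ≡ 4² = 16, 2^8 ≡ 16² = 256 ≡ 36, 2^16 ≡ 36² = 1296 ≡ 31, 2^32 ≡ 31² = 961 ≡ 26. Since 45 = 32 + 8 + 4 + 1, 2^45 ≡ 26·36·16·2: 26·36 = 936 ≡ 1, then 1·16 = 16, then 16·2 = 32. So 2^45 ≡ 32 (mod 55).
T(7): Repeated squaring mod 55: 7^1 ≡ 7, 7^2 ≡ 7² = 49, 7^4 ≡ 49² = 2401 ≡ 36, 7^8 ≡ 36² = 1296 ≡ 31, 7^16 ≡ 31² = 961 ≡ 26, 7^32 ≡ 26² = 676 ≡ 16. Since 45 = 32 + 8 + 4 + 1, 7^45 ≡ 16·31·36·7: 16·31 = 496 ≡ 1, then 1·36 = 36, then 36·7 = 252 ≡ 32. So 7^45 ≡ 32 (mod 55).
So T(2) = T(7) = 32 while 2 ≠ 7, therefore T is not injective.
A non-injective map from the 55-element set ℤ/55ℤ to itself takes at most 54 distinct values, so it cannot be surjective. Hence T is not surjective.
Since T is not surjective, we determine |image(T)|. Computing x^45 mod 55 for each x (by repeated squaring, reducing mod 55 at every step), the values T(0), T(1), …, T(54) are: 0, 1, 32, 23, 34, 45, 21, 32, 43, 34, 10, 11, 12, 43, 34, 45, 1, 32, 43, 54, 45, 21, 22, 23, 54, 45, 1, 12, 43, 54, 10, 1, 32, 33, 34, 10, 1, 12, 23, 54, 10, 21, 12, 43, 44, 45, 21, 12, 23, 34, 10, 21, 32, 23, 54.
The distinct values are {0, 1, 10, 11, 12, 21, 22, 23, 32, 33, 34, 43, 44, 45, 54}; there are 15 of them.

15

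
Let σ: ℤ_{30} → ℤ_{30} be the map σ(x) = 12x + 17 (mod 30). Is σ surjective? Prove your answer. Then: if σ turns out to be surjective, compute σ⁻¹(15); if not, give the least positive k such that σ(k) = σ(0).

5

By definition, surjectivity means every element of the codomain has a preimage under σ.
Since gcd(12, 30) = 6, we have 12x ≡ 0 (mod 6) for all x, so σ(x) ≡ 5 (mod 6).
But 0 ≢ 5 (mod 6), so 0 ∈ ℤ_{30} has no preimage. Thus σ is not surjective.
Since σ is not surjective, we find the least positive k with σ(k) = σ(0): this means 12k ≡ 0 (mod 30), i.e. 30 ∣ 12k. Since gcd(12, 30) = 6, dividing through by 6 this holds exactly when 5 ∣ 2k, and as gcd(2, 5) = 1, exactly when 5 ∣ k.
The smallest positive such k is 5.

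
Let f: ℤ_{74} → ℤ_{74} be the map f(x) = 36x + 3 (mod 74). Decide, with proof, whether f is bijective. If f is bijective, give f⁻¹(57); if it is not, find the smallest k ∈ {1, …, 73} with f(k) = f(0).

By definition, injectivity means: for all s, t in the domain, f(s) = f(t) implies s = t.
We have gcd(36, 74) = 2 > 1. Taking s = 0 and t = 37: f(0) = 3 and f(37) = 36·37 + 3 = 1335 ≡ 3 (mod 74).
So f(0) = f(37) while 0 ≠ 37, therefore f is not injective, hence not bijective.
Since f is not bijective, we find the least positive k with f(k) = f(0): this means 36k ≡ 0 (mod 74), i.e. 74 ∣ 36k. Since gcd(36, 74) = 2, dividing through by 2 this holds exactly when 37 ∣ 18k, and as gcd(18, 37) = 1, exactly when 37 ∣ k.
The smallest positive such k is 37.

37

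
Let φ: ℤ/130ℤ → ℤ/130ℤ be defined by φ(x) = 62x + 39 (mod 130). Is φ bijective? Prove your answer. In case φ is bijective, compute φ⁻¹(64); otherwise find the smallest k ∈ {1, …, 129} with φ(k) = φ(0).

Recall: φ is injective when φ(x_1) = φ(x_2) forces x_1 = x_2.
We have gcd(62, 130) = 2 > 1. Taking x_1 = 0 and x_2 = 65: φ(0) = 39 and φ(65) = 62·65 + 39 = 4069 ≡ 39 (mod 130).
So φ(0) = φ(65) while 0 ≠ 65, hence φ is not injective, hence not bijective.
Since φ is not bijective, we find the least positive k with φ(k) = φ(0): this means 62k ≡ 0 (mod 130), i.e. 130 ∣ 62k. Since gcd(62, 130) = 2, dividing through by 2 this holds exactly when 65 ∣ 31k, and as gcd(31, 65) = 1, exactly when 65 ∣ k.
The smallest positive such k is 65.

65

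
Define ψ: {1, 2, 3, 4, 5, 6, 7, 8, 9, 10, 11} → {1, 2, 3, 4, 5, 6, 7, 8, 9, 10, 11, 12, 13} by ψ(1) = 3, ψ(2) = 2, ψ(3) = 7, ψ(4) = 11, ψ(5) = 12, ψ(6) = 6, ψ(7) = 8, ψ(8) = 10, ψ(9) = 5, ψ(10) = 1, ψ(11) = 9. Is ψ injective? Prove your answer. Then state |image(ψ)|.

The values ψ(1), …, ψ(11) are 3, 2, 7, 11, 12, 6, 8, 10, 5, 1, 9 — all distinct.
So ψ(x_1) = ψ(x_2) only when x_1 = x_2, and ψ is injective.
The image of ψ is {1, 2, 3, 5, 6, 7, 8, 9, 10, 11, 12}, which has 11 elements.

11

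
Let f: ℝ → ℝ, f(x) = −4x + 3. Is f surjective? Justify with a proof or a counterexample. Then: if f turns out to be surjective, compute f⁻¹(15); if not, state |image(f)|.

-3

For any y ∈ ℝ, x = (y − 3)/(−4) satisfies f(x) = y.
Therefore f is surjective.
Since f is surjective, we compute f⁻¹(15) = (15 − 3)/(−4) = −3.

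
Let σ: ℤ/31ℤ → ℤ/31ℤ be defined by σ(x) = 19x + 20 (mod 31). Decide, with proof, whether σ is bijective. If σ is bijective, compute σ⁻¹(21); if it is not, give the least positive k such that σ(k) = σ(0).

18

By definition, injectivity means: for all x_1, x_2 in the domain, σ(x_1) = σ(x_2) implies x_1 = x_2.
If σ(x_1) = σ(x_2), then 19x_1 ≡ 19x_2 (mod 31). Because gcd(19, 31) = 1, we may cancel 19 to get x_1 ≡ x_2 (mod 31).
We now compute 19⁻¹ mod 31 explicitly. Euclid's algorithm: 31 = 1·19 + 12, 19 = 1·12 + 7, 12 = 1·7 + 5, 7 = 1·5 + 2, 5 = 2·2 + 1; back-substituting gives 1 = 18·19 − 11·31, so 19⁻¹ ≡ 18 (mod 31).
For any y ∈ ℤ/31ℤ, x = 18(y − 20) mod 31 satisfies σ(x) = 19·18(y − 20) + 20 ≡ y (since 19·18 ≡ 1 mod 31). So every y has a preimage.
So σ is bijective.
Since σ is bijective, we find σ⁻¹(21): we need 19x ≡ 21 − 20 ≡ 1 (mod 31). Using 19⁻¹ = 18: x ≡ 18·1 = 18, so x = 18.
Check: σ(18) = 19·18 + 20 = 362 = 11·31 + 21 ≡ 21 (mod 31).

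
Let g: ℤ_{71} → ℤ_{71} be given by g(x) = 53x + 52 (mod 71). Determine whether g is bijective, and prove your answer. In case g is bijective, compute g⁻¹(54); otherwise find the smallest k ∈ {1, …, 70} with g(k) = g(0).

Recall: injectivity means: for all u, v in the domain, g(u) = g(v) implies u = v.
Suppose g(u) = g(v) in ℤ_{71}. Then 53u + 52 ≡ 53v + 52 (mod 71), thus 53(u − v) ≡ 0 (mod 71).
Since gcd(53, 71) = 1, 53 is invertible modulo 71, hence u − v ≡ 0 (mod 71), i.e. u = v.
We now compute 53⁻¹ mod 71 explicitly. Euclid's algorithm: 71 = 1·53 + 18, 53 = 2·18 + 17, 18 = 1·17 + 1; back-substituting gives 1 = 67·53 − 50·71, so 53⁻¹ ≡ 67 (mod 71).
For any y ∈ ℤ_{71}, x = 67(y − 52) mod 71 satisfies g(x) = 53·67(y − 52) + 52 ≡ y (since 53·67 ≡ 1 mod 71). So every y has a preimage.
Thus g is bijective.
Since g is bijective, we compute g⁻¹(54): solve 53x + 52 ≡ 54 (mod 71), i.e. 53x ≡ 2 (mod 71).
Multiplying by 53⁻¹ = 67 gives x ≡ 67·2 = 134 = 1·71 + 63 ≡ 63 (mod 71).
Check: g(63) = 53·63 + 52 = 3391 = 47·71 + 54 ≡ 54 (mod 71).

63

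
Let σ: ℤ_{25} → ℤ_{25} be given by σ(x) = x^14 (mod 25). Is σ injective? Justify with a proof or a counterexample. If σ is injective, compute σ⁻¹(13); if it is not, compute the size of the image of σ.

11

σ(0) = 0^14 = 0.
σ(5): Repeated squaring mod 25: 5^1 ≡ 5, 5^2 ≡ 5² = 25 ≡ 0, 5^4 ≡ 0² = 0, 5^8 ≡ 0² = 0. Since 14 = 8 + 4 + 2, 5^14 ≡ 0·0·0: 0·0 = 0, then 0·0 = 0. So 5^14 ≡ 0 (mod 25).
So σ(0) = σ(5) = 0 while 0 ≠ 5, hence σ is not injective.
Since σ is not injective, we determine |image(σ)|. Computing x^14 mod 25 for each x (by repeated squaring, reducing mod 25 at every step), the values σ(0), σ(1), …, σ(24) are: 0, 1, 9, 19, 6, 0, 21, 24, 4, 11, 0, 16, 14, 14, 16, 0, 11, 4, 24, 21, 0, 6, 19, 9, 1.
The distinct values are {0, 1, 4, 6, 9, 11, 14, 16, 19, 21, 24}; there are 11 of them.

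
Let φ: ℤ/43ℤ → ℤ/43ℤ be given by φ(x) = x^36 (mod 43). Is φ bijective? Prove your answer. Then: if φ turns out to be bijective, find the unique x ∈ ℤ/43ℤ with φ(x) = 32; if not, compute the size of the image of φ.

φ(1) = 1^36 = 1.
φ(6): Repeated squaring mod 43: 6^1 ≡ 6, 6^2 ≡ 6² = 36, 6^4 ≡ 36² = 1296 ≡ 6, 6^8 ≡ 6² = 36, 6^16 ≡ 36² = 1296 ≡ 6, 6^32 ≡ 6² = 36. Since 36 = 32 + 4, 6^36 ≡ 36·6: 36·6 = 216 ≡ 1. So 6^36 ≡ 1 (mod 43).
So φ(1) = φ(6) = 1 while 1 ≠ 6, therefore φ is not injective, hence not bijective.
Since φ is not bijective, we determine |image(φ)|. Computing x^36 mod 43 for each x (by repeated squaring, reducing mod 43 at every step), the values φ(0), φ(1), …, φ(42) are: 0, 1, 41, 21, 4, 35, 1, 1, 35, 11, 16, 11, 41, 35, 41, 4, 16, 16, 21, 4, 11, 21, 21, 11, 4, 21, 16, 16, 4, 41, 35, 41, 11, 16, 11, 35, 1, 1, 35, 4, 21, 41, 1.
The distinct values are {0, 1, 4, 11, 16, 21, 35, 41}; there are 8 of them.

8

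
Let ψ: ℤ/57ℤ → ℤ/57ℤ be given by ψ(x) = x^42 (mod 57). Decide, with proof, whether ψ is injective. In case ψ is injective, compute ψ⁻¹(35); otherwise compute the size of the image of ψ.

8

ψ(2): Repeated squaring mod 57: 2^1 ≡ 2, 2^2 ≡ 2² = 4, 2^4 ≡ 4² = 16, 2^8 ≡ 16² = 256 ≡ 28, 2^16 ≡ 28² = 784 ≡ 43, 2^32 ≡ 43² = 1849 ≡ 25. Since 42 = 32 + 8 + 2, 2^42 ≡ 25·28·4: 25·28 = 700 ≡ 16, then 16·4 = 64 ≡ 7. So 2^42 ≡ 7 (mod 57).
ψ(5): Repeated squaring mod 57: 5^1 ≡ 5, 5^2 ≡ 5² = 25, 5^4 ≡ 25² = 625 ≡ 55, 5^8 ≡ 55² = 3025 ≡ 4, 5^16 ≡ 4² = 16, 5^32 ≡ 16² = 256 ≡ 28. Since 42 = 32 + 8 + 2, 5^42 ≡ 28·4·25: 28·4 = 112 ≡ 55, then 55·25 = 1375 ≡ 7. So 5^42 ≡ 7 (mod 57).
So ψ(2) = ψ(5) = 7 while 2 ≠ 5, so ψ is not injective.
Since ψ is not injective, we determine |image(ψ)|. Computing x^42 mod 57 for each x (by repeated squaring, reducing mod 57 at every step), the values ψ(0), ψ(1), …, ψ(56) are: 0, 1, 7, 45, 49, 7, 30, 1, 1, 30, 49, 1, 39, 49, 7, 30, 7, 7, 39, 19, 1, 45, 7, 49, 45, 49, 1, 39, 49, 49, 39, 1, 49, 45, 49, 7, 45, 1, 19, 39, 7, 7, 30, 7, 49, 39, 1, 49, 30, 1, 1, 30, 7, 49, 45, 7, 1.
The distinct values are {0, 1, 7, 19, 30, 39, 45, 49}; there are 8 of them.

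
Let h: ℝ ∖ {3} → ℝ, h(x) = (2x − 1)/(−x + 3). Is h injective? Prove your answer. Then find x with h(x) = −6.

17/4

Suppose h(a) = h(b). Cross-multiplying: (2a − 1)(−b + 3) = (2b − 1)(−a + 3).
Expanding both sides and cancelling the symmetric terms leaves 5·(a − b) = 0. Since 5 ≠ 0, a = b. Hence h is injective.
Solving h(x) = −6: cross-multiplying gives 2x − 1 = −6(−x + 3), which rearranges to −4x = −17, so x = 17/4.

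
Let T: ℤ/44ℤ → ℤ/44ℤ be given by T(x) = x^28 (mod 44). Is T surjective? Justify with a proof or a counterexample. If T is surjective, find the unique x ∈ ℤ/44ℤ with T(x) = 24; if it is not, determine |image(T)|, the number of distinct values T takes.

12

T(10): Repeated squaring mod 44: 10^1 ≡ 10, 10^2 ≡ 10² = 100 ≡ 12, 10^4 ≡ 12² = 144 ≡ 12, 10^8 ≡ 12² = 144 ≡ 12, 10^16 ≡ 12² = 144 ≡ 12. Since 28 = 16 + 8 + 4, 10^28 ≡ 12·12·12: 12·12 = 144 ≡ 12, then 12·12 = 144 ≡ 12. So 10^28 ≡ 12 (mod 44).
T(12): Repeated squaring mod 44: 12^1 ≡ 12, 12^2 ≡ 12² = 144 ≡ 12, 12^4 ≡ 12² = 144 ≡ 12, 12^8 ≡ 12² = 144 ≡ 12, 12^16 ≡ 12² = 144 ≡ 12. Since 28 = 16 + 8 + 4, 12^28 ≡ 12·12·12: 12·12 = 144 ≡ 12, then 12·12 = 144 ≡ 12. So 12^28 ≡ 12 (mod 44).
So T(10) = T(12) = 12 while 10 ≠ 12, thus T is not injective.
A non-injective map from the 44-element set ℤ/44ℤ to itself takes at most 43 distinct values, so it cannot be surjective. So T is not surjective.
Since T is not surjective, we determine |image(T)|. Computing x^28 mod 44 for each x (by repeated squaring, reducing mod 44 at every step), the values T(0), T(1), …, T(43) are: 0, 1, 36, 5, 20, 37, 4, 9, 16, 25, 12, 33, 12, 25, 16, 9, 4, 37, 20, 5, 36, 1, 0, 1, 36, 5, 20, 37, 4, 9, 16, 25, 12, 33, 12, 25, 16, 9, 4, 37, 20, 5, 36, 1.
The distinct values are {0, 1, 4, 5, 9, 12, 16, 20, 25, 33, 36, 37}; there are 12 of them.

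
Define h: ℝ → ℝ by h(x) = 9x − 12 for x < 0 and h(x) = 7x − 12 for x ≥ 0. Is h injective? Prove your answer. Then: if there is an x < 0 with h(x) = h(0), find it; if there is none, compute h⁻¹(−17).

-5/9

Both pieces are strictly increasing (slopes 9 and 7), so each is injective on its own interval.
The left piece maps (−∞, 0) onto (−∞, −12); the right piece maps [0, ∞) onto [−12, ∞).
These images are disjoint, so no value is attained by both pieces. Thus h is injective.
Because the two images are disjoint, no x < 0 has h(x) = h(0), so we compute h⁻¹(−17): −17 lies in (−∞, −12), so solve 9x − 12 = −17: x = (−17 + 12)/9 = −5/9.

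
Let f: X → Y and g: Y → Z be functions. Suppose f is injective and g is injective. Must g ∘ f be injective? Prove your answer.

Suppose (g ∘ f)(u) = (g ∘ f)(v), i.e. g(f(u)) = g(f(v)).
Since g is injective, f(u) = f(v). Since f is injective, u = v. Thus g ∘ f is injective.

injective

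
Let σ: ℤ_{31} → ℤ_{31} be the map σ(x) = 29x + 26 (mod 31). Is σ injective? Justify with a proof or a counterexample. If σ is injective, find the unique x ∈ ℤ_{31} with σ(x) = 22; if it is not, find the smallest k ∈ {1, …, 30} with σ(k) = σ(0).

2

Recall that injectivity means: for all s, t in the domain, σ(s) = σ(t) implies s = t.
If σ(s) = σ(t), then 29s ≡ 29t (mod 31). Because gcd(29, 31) = 1, we may cancel 29 to get s ≡ t (mod 31).
Hence σ is injective.
We now compute 29⁻¹ mod 31 explicitly. Euclid's algorithm: 31 = 1·29 + 2, 29 = 14·2 + 1; back-substituting gives 1 = 15·29 − 14·31, so 29⁻¹ ≡ 15 (mod 31).
Since σ is injective, we find σ⁻¹(22): we need 29x ≡ 22 − 26 ≡ 27 (mod 31). Using 29⁻¹ = 15: x ≡ 15·27 = 405 = 13·31 + 2, so x = 2.
Check: σ(2) = 29·2 + 26 = 84 = 2·31 + 22 ≡ 22 (mod 31).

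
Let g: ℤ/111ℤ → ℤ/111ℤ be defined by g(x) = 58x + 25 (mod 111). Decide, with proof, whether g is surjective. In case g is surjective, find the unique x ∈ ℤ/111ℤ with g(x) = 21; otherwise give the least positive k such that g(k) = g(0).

65

Recall that surjectivity means every element of the codomain has a preimage under g.
Since gcd(58, 111) = 1, 58 is invertible modulo 111. Euclid's algorithm: 111 = 1·58 + 53, 58 = 1·53 + 5, 53 = 10·5 + 3, 5 = 1·3 + 2, 3 = 1·2 + 1; back-substituting gives 1 = 67·58 − 35·111, so 58⁻¹ ≡ 67 (mod 111).
Then y ↦ 67(y − 25) is a two-sided inverse to g, so every y ∈ ℤ/111ℤ has a preimage.
Therefore g is surjective.
Since g is surjective, we compute g⁻¹(21): solve 58x + 25 ≡ 21 (mod 111), i.e. 58x ≡ 107 (mod 111).
Multiplying by 58⁻¹ = 67 gives x ≡ 67·107 = 7169 = 64·111 + 65 ≡ 65 (mod 111).
Check: g(65) = 58·65 + 25 = 3795 = 34·111 + 21 ≡ 21 (mod 111).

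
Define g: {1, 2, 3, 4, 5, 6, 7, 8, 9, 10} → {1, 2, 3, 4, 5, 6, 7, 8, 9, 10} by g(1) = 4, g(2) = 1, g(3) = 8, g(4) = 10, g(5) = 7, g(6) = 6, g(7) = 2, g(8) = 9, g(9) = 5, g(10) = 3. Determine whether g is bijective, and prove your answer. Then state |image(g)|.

10

The values 4, 1, 8, 10, 7, 6, 2, 9, 5, 3 are a permutation of {1, 2, 3, 4, 5, 6, 7, 8, 9, 10}: each element appears exactly once.
So g is injective and surjective, hence bijective.
The image of g is {1, 2, 3, 4, 5, 6, 7, 8, 9, 10}, which has 10 elements.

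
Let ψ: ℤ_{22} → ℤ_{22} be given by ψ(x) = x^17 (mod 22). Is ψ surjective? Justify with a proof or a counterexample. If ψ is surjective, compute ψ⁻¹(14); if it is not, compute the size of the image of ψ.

Computing x^17 mod 22 for each x (by repeated squaring, reducing mod 22 at every step), the values ψ(0), ψ(1), …, ψ(21) are: 0, 1, 18, 9, 16, 3, 8, 17, 2, 15, 10, 11, 12, 7, 20, 5, 14, 19, 6, 13, 4, 21.
Every element of ℤ_{22} appears exactly once in this list, so ψ is a bijection, and in particular surjective.
Since ψ is surjective, we read off the preimage of 14 from the same table: ψ(16) = 14, so ψ⁻¹(14) = 16.

16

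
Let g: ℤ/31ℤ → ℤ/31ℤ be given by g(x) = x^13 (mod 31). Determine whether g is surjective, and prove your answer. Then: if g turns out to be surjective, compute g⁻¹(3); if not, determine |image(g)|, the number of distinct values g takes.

17

Since 31 is prime, the nonzero elements of ℤ/31ℤ form a cyclic group of order 30.
As gcd(13, 30) = 1, raising to the 13th power is a bijection on this group: if u^13 ≡ v^13 then (uv^{−1})^13 = 1, and the only element of order dividing gcd(13, 30) = 1 is 1, so u = v.
With g(0) = 0 this makes g injective on all of ℤ/31ℤ, hence bijective (finite equal-size domain and codomain). In particular g is surjective.
Since g is surjective, we find the preimage of 3. The inverse of x ↦ x^13 on (ℤ/31ℤ)^× is x ↦ x^7, because 13·7 = 91 = 3·30 + 1 ≡ 1 (mod 30) and x^{30} = 1 for x ≠ 0 (Fermat). So g⁻¹(3) = 3^7 mod 31.
Repeated squaring mod 31: 3^1 ≡ 3, 3^2 ≡ 3² = 9, 3^4 ≡ 9² = 81 ≡ 19. Since 7 = 4 + 2 + 1, 3^7 ≡ 19·9·3: 19·9 = 171 ≡ 16, then 16·3 = 48 ≡ 17. So 3^7 ≡ 17 (mod 31).
Hence g⁻¹(3) = 17.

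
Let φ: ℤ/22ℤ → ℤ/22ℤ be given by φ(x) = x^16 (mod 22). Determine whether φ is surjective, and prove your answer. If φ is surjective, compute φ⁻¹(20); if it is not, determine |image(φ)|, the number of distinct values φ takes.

12

φ(10): Repeated squaring mod 22: 10^1 ≡ 10, 10^2 ≡ 10² = 100 ≡ 12, 10^4 ≡ 12² = 144 ≡ 12, 10^8 ≡ 12² = 144 ≡ 12, 10^16 ≡ 12² = 144 ≡ 12. So 10^16 ≡ 12 (mod 22).
φ(12): Repeated squaring mod 22: 12^1 ≡ 12, 12^2 ≡ 12² = 144 ≡ 12, 12^4 ≡ 12² = 144 ≡ 12, 12^8 ≡ 12² = 144 ≡ 12, 12^16 ≡ 12² = 144 ≡ 12. So 12^16 ≡ 12 (mod 22).
So φ(10) = φ(12) = 12 while 10 ≠ 12, thus φ is not injective.
A non-injective map from the 22-element set ℤ/22ℤ to itself takes at most 21 distinct values, so it cannot be surjective. Hence φ is not surjective.
Since φ is not surjective, we determine |image(φ)|. Computing x^16 mod 22 for each x (by repeated squaring, reducing mod 22 at every step), the values φ(0), φ(1), …, φ(21) are: 0, 1, 20, 3, 4, 5, 16, 15, 14, 9, 12, 11, 12, 9, 14, 15, 16, 5, 4, 3, 20, 1.
The distinct values are {0, 1, 3, 4, 5, 9, 11, 12, 14, 15, 16, 20}; there are 12 of them.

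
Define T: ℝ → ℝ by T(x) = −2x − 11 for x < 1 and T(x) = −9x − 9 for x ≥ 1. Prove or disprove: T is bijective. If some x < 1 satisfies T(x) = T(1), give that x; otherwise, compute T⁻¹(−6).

Both pieces are strictly decreasing (slopes −2 and −9), so each is injective on its own interval.
The left piece maps (−∞, 1) onto (−13, ∞); the right piece maps [1, ∞) onto (−∞, −18].
The images leave a gap (−13 has no preimage), so T is not surjective, hence not bijective.
Because the two images are disjoint, no x < 1 has T(x) = T(1), so we compute T⁻¹(−6): −6 lies in (−13, ∞), so solve −2x − 11 = −6: x = (−6 + 11)/(−2) = −5/2.

-5/2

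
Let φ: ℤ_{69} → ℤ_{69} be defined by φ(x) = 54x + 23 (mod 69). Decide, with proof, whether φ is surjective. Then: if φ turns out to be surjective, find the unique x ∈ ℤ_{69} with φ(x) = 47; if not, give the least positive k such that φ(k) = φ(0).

Recall: surjectivity means every element of the codomain has a preimage under φ.
Since gcd(54, 69) = 3, we have 54x ≡ 0 (mod 3) for all x, so φ(x) ≡ 2 (mod 3).
But 0 ≢ 2 (mod 3), so 0 ∈ ℤ_{69} has no preimage. So φ is not surjective.
Since φ is not surjective, we find the least positive k with φ(k) = φ(0): this means 54k ≡ 0 (mod 69), i.e. 69 ∣ 54k. Since gcd(54, 69) = 3, dividing through by 3 this holds exactly when 23 ∣ 18k, and as gcd(18, 23) = 1, exactly when 23 ∣ k.
The smallest positive such k is 23.

23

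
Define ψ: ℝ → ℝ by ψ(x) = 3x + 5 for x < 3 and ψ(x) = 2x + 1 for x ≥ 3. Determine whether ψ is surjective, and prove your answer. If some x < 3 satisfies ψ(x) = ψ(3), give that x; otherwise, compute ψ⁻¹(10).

Both pieces are strictly increasing (slopes 3 and 2), so each is injective on its own interval.
The left piece maps (−∞, 3) onto (−∞, 14); the right piece maps [3, ∞) onto [7, ∞).
The union (−∞, 14) ∪ [7, ∞) covers ℝ, so ψ is surjective.
For the follow-up: the images overlap, so an x < 3 with ψ(x) = ψ(3) exists. ψ(3) = 7; solving 3x + 5 = 7 for x < 3 gives x = (7 − 5)/3 = 2/3.

2/3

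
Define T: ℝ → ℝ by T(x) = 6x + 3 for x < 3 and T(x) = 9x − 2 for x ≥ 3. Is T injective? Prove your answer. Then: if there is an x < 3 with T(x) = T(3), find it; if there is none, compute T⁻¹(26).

28/9

Both pieces are strictly increasing (slopes 6 and 9), so each is injective on its own interval.
The left piece maps (−∞, 3) onto (−∞, 21); the right piece maps [3, ∞) onto [25, ∞).
These images are disjoint, so no value is attained by both pieces. Hence T is injective.
Because the two images are disjoint, no x < 3 has T(x) = T(3), so we compute T⁻¹(26): 26 lies in [25, ∞), so solve 9x − 2 = 26: x = (26 + 2)/9 = 28/9.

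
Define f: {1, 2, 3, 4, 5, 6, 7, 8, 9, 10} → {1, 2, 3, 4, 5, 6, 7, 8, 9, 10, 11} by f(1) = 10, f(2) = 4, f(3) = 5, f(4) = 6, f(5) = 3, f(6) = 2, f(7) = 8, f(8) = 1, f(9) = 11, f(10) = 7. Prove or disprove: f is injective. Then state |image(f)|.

10

The values f(1), …, f(10) are 10, 4, 5, 6, 3, 2, 8, 1, 11, 7 — all distinct.
So f(u) = f(v) only when u = v, and f is injective.
The image of f is {1, 2, 3, 4, 5, 6, 7, 8, 10, 11}, which has 10 elements.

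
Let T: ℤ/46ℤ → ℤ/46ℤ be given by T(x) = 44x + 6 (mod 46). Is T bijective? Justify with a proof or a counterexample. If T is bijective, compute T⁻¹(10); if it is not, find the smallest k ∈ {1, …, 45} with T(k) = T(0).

23

Recall: T is injective if T(s) = T(t) implies s = t.
We have gcd(44, 46) = 2 > 1. Taking s = 0 and t = 23: T(0) = 6 and T(23) = 44·23 + 6 = 1018 ≡ 6 (mod 46).
So T(0) = T(23) while 0 ≠ 23, therefore T is not injective, hence not bijective.
Since T is not bijective, we find the least positive k with T(k) = T(0): this means 44k ≡ 0 (mod 46), i.e. 46 ∣ 44k. Since gcd(44, 46) = 2, dividing through by 2 this holds exactly when 23 ∣ 22k, and as gcd(22, 23) = 1, exactly when 23 ∣ k.
The smallest positive such k is 23.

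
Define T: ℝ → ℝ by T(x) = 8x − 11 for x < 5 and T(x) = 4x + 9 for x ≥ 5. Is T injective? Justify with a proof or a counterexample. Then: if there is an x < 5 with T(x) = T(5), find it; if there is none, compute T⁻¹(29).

Both pieces are strictly increasing (slopes 8 and 4), so each is injective on its own interval.
The left piece maps (−∞, 5) onto (−∞, 29); the right piece maps [5, ∞) onto [29, ∞).
These images are disjoint, so no value is attained by both pieces. Therefore T is injective.
Because the two images are disjoint, no x < 5 has T(x) = T(5), so we compute T⁻¹(29): 29 lies in [29, ∞), so solve 4x + 9 = 29: x = (29 − 9)/4 = 5.

5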